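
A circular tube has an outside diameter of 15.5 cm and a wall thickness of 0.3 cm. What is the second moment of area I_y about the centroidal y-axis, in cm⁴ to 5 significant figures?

I_y ≈ 413.89 cm⁴

Split into non-overlapping primitives; take the origin at the lower-left of the bounding box.
Outer circle: ⌀15.5, A = 188.6919 cm², x = 7.75 cm, Ī = 2833.327 cm⁴.
Bore (subtracted): ⌀14.9, A = 174.3662 cm², x = 7.75 cm, Ī = 2419.441 cm⁴.
By symmetry the centroid is at mid-width, x̄ = 7.75 cm.
All pieces are centred on the centroidal y-axis, so I = ΣĪ (holes subtracted) = 413.8863 cm⁴.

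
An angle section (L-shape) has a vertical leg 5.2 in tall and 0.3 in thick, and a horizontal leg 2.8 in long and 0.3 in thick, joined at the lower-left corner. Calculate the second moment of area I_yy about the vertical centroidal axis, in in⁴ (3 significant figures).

Break the section into simple shapes (no overlaps), measuring from the bottom-left corner of the bounding box.
Vertical leg: 0.3 × 5.2, A = 1.56 in², x = 0.15 in, Ī = 0.0117 in⁴.
Horizontal leg (remainder): 2.5 × 0.3, A = 0.75 in², x = 1.55 in, Ī = 0.39063 in⁴.
Centroid: x̄ = ΣA·x / ΣA = 0.60455 in.
Transfer each piece to the vertical centroidal axis using Ī + A·d² with d = x − 0.60455:
  vertical leg: d = -0.45455 in → contributes +0.33401 in⁴
  horizontal leg (remainder): d = 0.94545 in → contributes +1.061 in⁴
Total I = 1.3951 in⁴.

I_yy ≈ 1.40 in⁴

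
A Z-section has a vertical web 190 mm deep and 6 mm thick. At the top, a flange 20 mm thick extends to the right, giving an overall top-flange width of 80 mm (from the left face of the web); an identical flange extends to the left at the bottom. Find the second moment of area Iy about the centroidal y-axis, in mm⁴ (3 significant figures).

Iy ≈ 6.09 × 10⁶ mm⁴

Break the section into simple shapes (no overlaps), measuring from the bottom-left corner of the bounding box.
Web: 6 × 190, A = 1 140 mm², x = 77 mm, Ī = 3 420 mm⁴.
Top flange (beyond web): 74 × 20, A = 1 480 mm², x = 117 mm, Ī = 675 373 mm⁴.
Bottom flange (beyond web): 74 × 20, A = 1 480 mm², x = 37 mm, Ī = 675 373 mm⁴.
Centroid: x̄ = ΣA·x / ΣA = 77 mm.
Transfer each piece to the centroidal y-axis using Ī + A·d² with d = x − 77:
  web: d = 0 mm → contributes +3 420 mm⁴
  top flange (beyond web): d = 40 mm → contributes +3 043 373 mm⁴
  bottom flange (beyond web): d = -40 mm → contributes +3 043 373 mm⁴
Total I = 6 090 167 mm⁴.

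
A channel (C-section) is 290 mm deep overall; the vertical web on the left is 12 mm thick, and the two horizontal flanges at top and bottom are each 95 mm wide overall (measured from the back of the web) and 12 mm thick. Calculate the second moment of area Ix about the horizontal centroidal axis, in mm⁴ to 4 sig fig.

Treat the section as a set of non-overlapping primitives; coordinates are from the bounding-box lower-left.
Web: 12 × 290, A = 3 480 mm², y = 145 mm, Ī = 24 389 000 mm⁴.
Top flange (beyond web): 83 × 12, A = 996 mm², y = 284 mm, Ī = 11 952 mm⁴.
Bottom flange (beyond web): 83 × 12, A = 996 mm², y = 6 mm, Ī = 11 952 mm⁴.
By symmetry the centroid is at mid-height, ȳ = 145 mm.
Transfer each piece to the horizontal centroidal axis using Ī + A·d² with d = y − 145:
  web: d = 0 mm → contributes +24 389 000 mm⁴
  top flange (beyond web): d = 139 mm → contributes +19 255 668 mm⁴
  bottom flange (beyond web): d = -139 mm → contributes +19 255 668 mm⁴
Total I = 62 900 336 mm⁴.

Ix ≈ 6.290 × 10⁷ mm⁴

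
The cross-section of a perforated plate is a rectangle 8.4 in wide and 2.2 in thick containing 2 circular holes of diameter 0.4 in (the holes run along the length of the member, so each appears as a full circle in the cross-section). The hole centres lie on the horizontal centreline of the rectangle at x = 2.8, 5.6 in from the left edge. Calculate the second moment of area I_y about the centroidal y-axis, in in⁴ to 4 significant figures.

I_y ≈ 108.2 in⁴

Split into non-overlapping primitives; take the origin at the lower-left of the bounding box.
Plate: 8.4 × 2.2, A = 18.48 in², x = 4.2 in, Ī = 108.662 in⁴.
Hole 1 (subtracted): ⌀0.4, A = 0.125664 in², x = 2.8 in, Ī = 0.00125664 in⁴.
Hole 2 (subtracted): ⌀0.4, A = 0.125664 in², x = 5.6 in, Ī = 0.00125664 in⁴.
By symmetry the centroid is at mid-width, x̄ = 4.2 in.
Transfer each piece to the centroidal y-axis using Ī + A·d² with d = x − 4.2:
  plate: d = 0 in → contributes +108.662 in⁴
  hole 1: d = -1.4 in → contributes −0.247558 in⁴
  hole 2: d = 1.4 in → contributes −0.247558 in⁴
Total I = 108.167 in⁴.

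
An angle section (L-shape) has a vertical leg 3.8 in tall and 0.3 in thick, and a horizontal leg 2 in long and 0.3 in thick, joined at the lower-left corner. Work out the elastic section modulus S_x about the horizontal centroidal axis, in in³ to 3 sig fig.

Break the section into simple shapes (no overlaps), measuring from the bottom-left corner of the bounding box.
Vertical leg: 0.3 × 3.8, A = 1.14 in², y = 1.9 in, Ī = 1.3718 in⁴.
Horizontal leg (remainder): 1.7 × 0.3, A = 0.51 in², y = 0.15 in, Ī = 0.003825 in⁴.
Centroid: ȳ = ΣA·y / ΣA = 1.3591 in.
Transfer each piece to the horizontal centroidal axis using Ī + A·d² with d = y − 1.3591:
  vertical leg: d = 0.54091 in → contributes +1.7053 in⁴
  horizontal leg (remainder): d = -1.2091 in → contributes +0.74939 in⁴
Total I = 2.4547 in⁴.
Extreme fibre distance c = 2.4409 in; S = I/c = 1.0057 in³.

S_x ≈ 1.01 in³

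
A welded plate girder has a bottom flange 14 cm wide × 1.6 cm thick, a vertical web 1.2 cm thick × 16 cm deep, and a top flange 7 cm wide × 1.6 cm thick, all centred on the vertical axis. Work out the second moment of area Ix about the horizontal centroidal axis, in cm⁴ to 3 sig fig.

Ix ≈ 2830 cm⁴

Split into non-overlapping primitives; take the origin at the lower-left of the bounding box.
Bottom plate: 14 × 1.6, A = 22.4 cm², y = 0.8 cm, Ī = 4.7787 cm⁴.
Web plate: 1.2 × 16, A = 19.2 cm², y = 9.6 cm, Ī = 409.6 cm⁴.
Top plate: 7 × 1.6, A = 11.2 cm², y = 18.4 cm, Ī = 2.3893 cm⁴.
Centroid: ȳ = ΣA·y / ΣA = 7.7333 cm.
Transfer each piece to the horizontal centroidal axis using Ī + A·d² with d = y − 7.7333:
  bottom plate: d = -6.9333 cm → contributes +1081.6 cm⁴
  web plate: d = 1.8667 cm → contributes +476.5 cm⁴
  top plate: d = 10.667 cm → contributes +1276.7 cm⁴
Total I = 2834.8 cm⁴.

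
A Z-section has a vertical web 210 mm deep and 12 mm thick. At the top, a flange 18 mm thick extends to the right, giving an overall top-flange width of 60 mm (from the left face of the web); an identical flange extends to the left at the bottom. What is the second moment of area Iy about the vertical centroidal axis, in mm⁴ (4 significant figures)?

Treat the section as a set of non-overlapping primitives; coordinates are from the bounding-box lower-left.
Web: 12 × 210, A = 2 520 mm², x = 54 mm, Ī = 30 240 mm⁴.
Top flange (beyond web): 48 × 18, A = 864 mm², x = 84 mm, Ī = 165 888 mm⁴.
Bottom flange (beyond web): 48 × 18, A = 864 mm², x = 24 mm, Ī = 165 888 mm⁴.
Centroid: x̄ = ΣA·x / ΣA = 54 mm.
Transfer each piece to the vertical centroidal axis using Ī + A·d² with d = x − 54:
  web: d = 0 mm → contributes +30 240 mm⁴
  top flange (beyond web): d = 30 mm → contributes +943 488 mm⁴
  bottom flange (beyond web): d = -30 mm → contributes +943 488 mm⁴
Total I = 1 917 216 mm⁴.

Iy ≈ 1.917 × 10⁶ mm⁴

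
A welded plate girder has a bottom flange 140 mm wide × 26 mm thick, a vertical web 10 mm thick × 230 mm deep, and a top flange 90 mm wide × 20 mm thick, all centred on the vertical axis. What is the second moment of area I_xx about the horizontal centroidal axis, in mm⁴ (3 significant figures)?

Break the section into simple shapes (no overlaps), measuring from the bottom-left corner of the bounding box.
Bottom plate: 140 × 26, A = 3 640 mm², y = 13 mm, Ī = 205 053 mm⁴.
Web plate: 10 × 230, A = 2 300 mm², y = 141 mm, Ī = 10 139 167 mm⁴.
Top plate: 90 × 20, A = 1 800 mm², y = 266 mm, Ī = 60 000 mm⁴.
Centroid: ȳ = ΣA·y / ΣA = 109.87 mm.
Transfer each piece to the horizontal centroidal axis using Ī + A·d² with d = y − 109.87:
  bottom plate: d = -96.873 mm → contributes +34 364 461 mm⁴
  web plate: d = 31.127 mm → contributes +12 367 559 mm⁴
  top plate: d = 156.13 mm → contributes +43 935 936 mm⁴
Total I = 90 667 956 mm⁴.

I_xx ≈ 9.07 × 10⁷ mm⁴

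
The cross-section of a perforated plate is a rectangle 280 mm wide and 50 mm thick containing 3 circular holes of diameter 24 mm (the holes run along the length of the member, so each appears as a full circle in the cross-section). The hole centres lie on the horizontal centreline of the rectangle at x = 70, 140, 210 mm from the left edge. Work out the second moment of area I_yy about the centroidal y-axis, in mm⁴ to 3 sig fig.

Treat the section as a set of non-overlapping primitives; coordinates are from the bounding-box lower-left.
Plate: 280 × 50, A = 14 000 mm², x = 140 mm, Ī = 91 466 667 mm⁴.
Hole 1 (subtracted): ⌀24, A = 452.39 mm², x = 70 mm, Ī = 16 286 mm⁴.
Hole 2 (subtracted): ⌀24, A = 452.39 mm², x = 140 mm, Ī = 16 286 mm⁴.
Hole 3 (subtracted): ⌀24, A = 452.39 mm², x = 210 mm, Ī = 16 286 mm⁴.
By symmetry the centroid is at mid-width, x̄ = 140 mm.
Transfer each piece to the centroidal y-axis using Ī + A·d² with d = x − 140:
  plate: d = 0 mm → contributes +91 466 667 mm⁴
  hole 1: d = -70 mm → contributes −2 232 994 mm⁴
  hole 2: d = 0 mm → contributes −16 286 mm⁴
  hole 3: d = 70 mm → contributes −2 232 994 mm⁴
Total I = 86 984 393 mm⁴.

I_yy ≈ 8.70 × 10⁷ mm⁴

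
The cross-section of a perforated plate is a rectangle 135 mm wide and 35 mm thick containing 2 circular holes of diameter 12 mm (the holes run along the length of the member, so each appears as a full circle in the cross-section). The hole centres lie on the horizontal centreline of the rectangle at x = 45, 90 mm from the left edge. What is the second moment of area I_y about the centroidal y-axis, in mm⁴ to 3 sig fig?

Break the section into simple shapes (no overlaps), measuring from the bottom-left corner of the bounding box.
Plate: 135 × 35, A = 4 725 mm², x = 67.5 mm, Ī = 7 176 094 mm⁴.
Hole 1 (subtracted): ⌀12, A = 113.1 mm², x = 45 mm, Ī = 1017.9 mm⁴.
Hole 2 (subtracted): ⌀12, A = 113.1 mm², x = 90 mm, Ī = 1017.9 mm⁴.
By symmetry the centroid is at mid-width, x̄ = 67.5 mm.
Transfer each piece to the centroidal y-axis using Ī + A·d² with d = x − 67.5:
  plate: d = 0 mm → contributes +7 176 094 mm⁴
  hole 1: d = -22.5 mm → contributes −58 273 mm⁴
  hole 2: d = 22.5 mm → contributes −58 273 mm⁴
Total I = 7 059 547 mm⁴.

I_y ≈ 7.06 × 10⁶ mm⁴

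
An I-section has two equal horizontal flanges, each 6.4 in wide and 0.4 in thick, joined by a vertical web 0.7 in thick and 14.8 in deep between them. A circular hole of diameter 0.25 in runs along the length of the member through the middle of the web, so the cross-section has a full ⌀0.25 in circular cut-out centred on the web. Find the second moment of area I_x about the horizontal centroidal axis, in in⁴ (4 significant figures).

Decompose the section into non-overlapping parts with the origin at the bottom-left of its bounding rectangle.
Bottom flange: 6.4 × 0.4, A = 2.56 in², y = 0.2 in, Ī = 0.0341333 in⁴.
Web: 0.7 × 14.8, A = 10.36 in², y = 7.8 in, Ī = 189.105 in⁴.
Top flange: 6.4 × 0.4, A = 2.56 in², y = 15.4 in, Ī = 0.0341333 in⁴.
Hole (subtracted): ⌀0.25, A = 0.0490874 in², y = 7.8 in, Ī = 0.000191748 in⁴.
By symmetry the centroid is at mid-height, ȳ = 7.8 in.
Transfer each piece to the horizontal centroidal axis using Ī + A·d² with d = y − 7.8:
  bottom flange: d = -7.6 in → contributes +147.9 in⁴
  web: d = 0 in → contributes +189.105 in⁴
  top flange: d = 7.6 in → contributes +147.9 in⁴
  hole: d = 0 in → contributes −0.000191748 in⁴
Total I = 484.904 in⁴.

I_x ≈ 484.9 in⁴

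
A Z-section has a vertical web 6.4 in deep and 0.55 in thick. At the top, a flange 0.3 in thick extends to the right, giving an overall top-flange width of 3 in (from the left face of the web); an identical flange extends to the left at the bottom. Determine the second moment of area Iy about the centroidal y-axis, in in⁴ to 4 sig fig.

Iy ≈ 4.132 in⁴

Break the section into simple shapes (no overlaps), measuring from the bottom-left corner of the bounding box.
Web: 0.55 × 6.4, A = 3.52 in², x = 2.725 in, Ī = 0.0887333 in⁴.
Top flange (beyond web): 2.45 × 0.3, A = 0.735 in², x = 4.225 in, Ī = 0.367653 in⁴.
Bottom flange (beyond web): 2.45 × 0.3, A = 0.735 in², x = 1.225 in, Ī = 0.367653 in⁴.
Centroid: x̄ = ΣA·x / ΣA = 2.725 in.
Transfer each piece to the centroidal y-axis using Ī + A·d² with d = x − 2.725:
  web: d = 0 in → contributes +0.0887333 in⁴
  top flange (beyond web): d = 1.5 in → contributes +2.0214 in⁴
  bottom flange (beyond web): d = -1.5 in → contributes +2.0214 in⁴
Total I = 4.13154 in⁴.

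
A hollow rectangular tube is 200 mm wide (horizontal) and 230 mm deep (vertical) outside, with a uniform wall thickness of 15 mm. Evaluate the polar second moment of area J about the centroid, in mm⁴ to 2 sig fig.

Split into non-overlapping primitives; take the origin at the lower-left of the bounding box.
Outer rectangle: 200 × 230, A = 46 000 mm², y = 115 mm, Ī = 202 783 333 mm⁴.
Inner void (subtracted): 170 × 200, A = 34 000 mm², y = 115 mm, Ī = 113 333 333 mm⁴.
By symmetry the centroid is at mid-height, ȳ = 115 mm.
All pieces are centred on the centroidal x-axis, so I = ΣĪ (holes subtracted) = 89 450 000 mm⁴.
Repeating about the centroidal y-axis gives I_y = 71 450 000 mm⁴.
Polar second moment: J = I_x + I_y = 160 900 000 mm⁴.

J ≈ 1.6 × 10⁸ mm⁴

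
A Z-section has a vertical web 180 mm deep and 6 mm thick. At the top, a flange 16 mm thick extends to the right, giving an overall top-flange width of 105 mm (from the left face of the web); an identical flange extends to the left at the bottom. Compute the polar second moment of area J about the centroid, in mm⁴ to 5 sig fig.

Break the section into simple shapes (no overlaps), measuring from the bottom-left corner of the bounding box.
Web: 6 × 180, A = 1 080 mm², y = 90 mm, Ī = 2 916 000 mm⁴.
Top flange (beyond web): 99 × 16, A = 1 584 mm², y = 172 mm, Ī = 33 792 mm⁴.
Bottom flange (beyond web): 99 × 16, A = 1 584 mm², y = 8 mm, Ī = 33 792 mm⁴.
Centroid: ȳ = ΣA·y / ΣA = 90 mm.
Transfer each piece to the centroidal x-axis using Ī + A·d² with d = y − 90:
  web: d = 0 mm → contributes +2 916 000 mm⁴
  top flange (beyond web): d = 82 mm → contributes +10 684 608 mm⁴
  bottom flange (beyond web): d = -82 mm → contributes +10 684 608 mm⁴
Total I = 24 285 216 mm⁴.
For the y-axis: x̄ = 102 mm.
Repeating about the centroidal y-axis gives I_y = 11 322 504 mm⁴.
Polar second moment: J = I_x + I_y = 35 607 720 mm⁴.

J ≈ 3.5608 × 10⁷ mm⁴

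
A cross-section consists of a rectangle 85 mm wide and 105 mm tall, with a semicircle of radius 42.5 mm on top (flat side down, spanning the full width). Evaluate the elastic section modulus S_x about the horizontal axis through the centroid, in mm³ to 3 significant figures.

Treat the section as a set of non-overlapping primitives; coordinates are from the bounding-box lower-left.
Rectangular body: 85 × 105, A = 8 925 mm², y = 52.5 mm, Ī = 8 199 844 mm⁴.
Semicircular cap: semicircle r = 42.5, A = 2837.3 mm², y = 123.04 mm, Ī = 358 086 mm⁴.
Centroid: ȳ = ΣA·y / ΣA = 69.515 mm.
Transfer each piece to the horizontal axis through the centroid using Ī + A·d² with d = y − 69.515:
  rectangular body: d = -17.015 mm → contributes +10 783 672 mm⁴
  semicircular cap: d = 53.523 mm → contributes +8 485 908 mm⁴
Total I = 19 269 581 mm⁴.
Extreme fibre distance c = 77.985 mm; S = I/c = 247 093 mm³.

S_x ≈ 2.47 × 10⁵ mm³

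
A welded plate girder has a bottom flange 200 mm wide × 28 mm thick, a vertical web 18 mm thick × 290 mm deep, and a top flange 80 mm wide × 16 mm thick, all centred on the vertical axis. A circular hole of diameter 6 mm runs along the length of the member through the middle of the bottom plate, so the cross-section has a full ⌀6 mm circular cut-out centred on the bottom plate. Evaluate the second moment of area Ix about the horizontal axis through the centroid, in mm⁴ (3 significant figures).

Ix ≈ 1.68 × 10⁸ mm⁴

Break the section into simple shapes (no overlaps), measuring from the bottom-left corner of the bounding box.
Bottom plate: 200 × 28, A = 5 600 mm², y = 14 mm, Ī = 365 867 mm⁴.
Web plate: 18 × 290, A = 5 220 mm², y = 173 mm, Ī = 36 583 500 mm⁴.
Top plate: 80 × 16, A = 1 280 mm², y = 326 mm, Ī = 27 307 mm⁴.
Hole (subtracted): ⌀6, A = 28.274 mm², y = 14 mm, Ī = 63.617 mm⁴.
Centroid: ȳ = ΣA·y / ΣA = 115.84 mm.
Transfer each piece to the horizontal axis through the centroid using Ī + A·d² with d = y − 115.84:
  bottom plate: d = -101.84 mm → contributes +58 441 418 mm⁴
  web plate: d = 57.164 mm → contributes +53 640 828 mm⁴
  top plate: d = 210.16 mm → contributes +56 563 341 mm⁴
  hole: d = -101.84 mm → contributes −293 286 mm⁴
Total I = 168 352 300 mm⁴.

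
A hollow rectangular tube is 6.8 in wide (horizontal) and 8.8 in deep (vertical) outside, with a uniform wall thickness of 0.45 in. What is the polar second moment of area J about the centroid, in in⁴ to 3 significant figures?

Treat the section as a set of non-overlapping primitives; coordinates are from the bounding-box lower-left.
Outer rectangle: 6.8 × 8.8, A = 59.84 in², y = 4.4 in, Ī = 386.17 in⁴.
Inner void (subtracted): 5.9 × 7.9, A = 46.61 in², y = 4.4 in, Ī = 242.41 in⁴.
By symmetry the centroid is at mid-height, ȳ = 4.4 in.
All pieces are centred on the centroidal x-axis, so I = ΣĪ (holes subtracted) = 143.76 in⁴.
Repeating about the centroidal y-axis gives I_y = 95.376 in⁴.
Polar second moment: J = I_x + I_y = 239.13 in⁴.

J ≈ 239 in⁴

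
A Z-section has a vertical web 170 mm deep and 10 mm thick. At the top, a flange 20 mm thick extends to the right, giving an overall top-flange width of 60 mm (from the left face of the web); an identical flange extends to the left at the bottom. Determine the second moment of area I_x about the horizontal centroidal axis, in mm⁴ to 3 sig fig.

I_x ≈ 1.54 × 10⁷ mm⁴

Decompose the section into non-overlapping parts with the origin at the bottom-left of its bounding rectangle.
Web: 10 × 170, A = 1 700 mm², y = 85 mm, Ī = 4 094 167 mm⁴.
Top flange (beyond web): 50 × 20, A = 1 000 mm², y = 160 mm, Ī = 33 333 mm⁴.
Bottom flange (beyond web): 50 × 20, A = 1 000 mm², y = 10 mm, Ī = 33 333 mm⁴.
Centroid: ȳ = ΣA·y / ΣA = 85 mm.
Transfer each piece to the horizontal centroidal axis using Ī + A·d² with d = y − 85:
  web: d = 0 mm → contributes +4 094 167 mm⁴
  top flange (beyond web): d = 75 mm → contributes +5 658 333 mm⁴
  bottom flange (beyond web): d = -75 mm → contributes +5 658 333 mm⁴
Total I = 15 410 833 mm⁴.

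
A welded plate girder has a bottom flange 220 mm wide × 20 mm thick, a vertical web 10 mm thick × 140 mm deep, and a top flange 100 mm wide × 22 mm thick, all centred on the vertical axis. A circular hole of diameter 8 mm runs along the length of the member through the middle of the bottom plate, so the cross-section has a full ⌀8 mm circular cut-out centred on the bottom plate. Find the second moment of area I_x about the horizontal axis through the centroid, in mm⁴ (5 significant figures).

I_x ≈ 4.1168 × 10⁷ mm⁴

Break the section into simple shapes (no overlaps), measuring from the bottom-left corner of the bounding box.
Bottom plate: 220 × 20, A = 4 400 mm², y = 10 mm, Ī = 146666.7 mm⁴.
Web plate: 10 × 140, A = 1 400 mm², y = 90 mm, Ī = 2 286 667 mm⁴.
Top plate: 100 × 22, A = 2 200 mm², y = 171 mm, Ī = 88733.33 mm⁴.
Hole (subtracted): ⌀8, A = 50.26548 mm², y = 10 mm, Ī = 201.0619 mm⁴.
Centroid: ȳ = ΣA·y / ΣA = 68.64347 mm.
Transfer each piece to the horizontal axis through the centroid using Ī + A·d² with d = y − 68.64347:
  bottom plate: d = -58.64347 mm → contributes +15 278 514 mm⁴
  web plate: d = 21.35653 mm → contributes +2 925 209 mm⁴
  top plate: d = 102.3565 mm → contributes +23 137 825 mm⁴
  hole: d = -58.64347 mm → contributes −173066.9 mm⁴
Total I = 41 168 481 mm⁴.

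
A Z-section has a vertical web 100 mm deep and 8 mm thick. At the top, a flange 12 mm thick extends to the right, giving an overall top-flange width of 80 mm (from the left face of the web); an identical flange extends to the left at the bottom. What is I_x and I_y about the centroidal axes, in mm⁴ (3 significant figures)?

I_x ≈ 4.03 × 10⁶ mm⁴, I_y ≈ 3.52 × 10⁶ mm⁴

Treat the section as a set of non-overlapping primitives; coordinates are from the bounding-box lower-left.
Web: 8 × 100, A = 800 mm², y = 50 mm, Ī = 666 667 mm⁴.
Top flange (beyond web): 72 × 12, A = 864 mm², y = 94 mm, Ī = 10 368 mm⁴.
Bottom flange (beyond web): 72 × 12, A = 864 mm², y = 6 mm, Ī = 10 368 mm⁴.
Centroid: ȳ = ΣA·y / ΣA = 50 mm.
Transfer each piece to the centroidal x-axis using Ī + A·d² with d = y − 50:
  web: d = 0 mm → contributes +666 667 mm⁴
  top flange (beyond web): d = 44 mm → contributes +1 683 072 mm⁴
  bottom flange (beyond web): d = -44 mm → contributes +1 683 072 mm⁴
Total I = 4 032 811 mm⁴.
For the y-axis: x̄ = 76 mm.
Repeating about the centroidal y-axis gives I_y = 3 515 563 mm⁴.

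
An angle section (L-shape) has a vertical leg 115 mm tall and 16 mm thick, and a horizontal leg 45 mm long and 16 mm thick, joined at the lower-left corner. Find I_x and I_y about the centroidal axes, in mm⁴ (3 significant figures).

Treat the section as a set of non-overlapping primitives; coordinates are from the bounding-box lower-left.
Vertical leg: 16 × 115, A = 1 840 mm², y = 57.5 mm, Ī = 2 027 833 mm⁴.
Horizontal leg (remainder): 29 × 16, A = 464 mm², y = 8 mm, Ī = 9898.7 mm⁴.
Centroid: ȳ = ΣA·y / ΣA = 47.531 mm.
Transfer each piece to the centroidal x-axis using Ī + A·d² with d = y − 47.531:
  vertical leg: d = 9.9688 mm → contributes +2 210 685 mm⁴
  horizontal leg (remainder): d = -39.531 mm → contributes +735 001 mm⁴
Total I = 2 945 686 mm⁴.
For the y-axis: x̄ = 12.531 mm.
Repeating about the centroidal y-axis gives I_y = 259 366 mm⁴.

I_x ≈ 2.95 × 10⁶ mm⁴, I_y ≈ 2.59 × 10⁵ mm⁴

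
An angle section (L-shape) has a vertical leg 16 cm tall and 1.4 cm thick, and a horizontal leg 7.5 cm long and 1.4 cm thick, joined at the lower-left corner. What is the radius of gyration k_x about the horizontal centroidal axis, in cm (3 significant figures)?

Treat the section as a set of non-overlapping primitives; coordinates are from the bounding-box lower-left.
Vertical leg: 1.4 × 16, A = 22.4 cm², y = 8 cm, Ī = 477.87 cm⁴.
Horizontal leg (remainder): 6.1 × 1.4, A = 8.54 cm², y = 0.7 cm, Ī = 1.3949 cm⁴.
Centroid: ȳ = ΣA·y / ΣA = 5.9851 cm.
Transfer each piece to the horizontal centroidal axis using Ī + A·d² with d = y − 5.9851:
  vertical leg: d = 2.0149 cm → contributes +568.81 cm⁴
  horizontal leg (remainder): d = -5.2851 cm → contributes +239.93 cm⁴
Total I = 808.74 cm⁴.
Radius of gyration: k = √(I/A) = √(808.74 / 30.94) = 5.1126 cm.

k_x ≈ 5.11 cm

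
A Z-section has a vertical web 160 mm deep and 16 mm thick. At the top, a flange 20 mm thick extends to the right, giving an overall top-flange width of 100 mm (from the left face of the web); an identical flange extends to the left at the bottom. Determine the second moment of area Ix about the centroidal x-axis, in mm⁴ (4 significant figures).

Ix ≈ 2.204 × 10⁷ mm⁴

Break the section into simple shapes (no overlaps), measuring from the bottom-left corner of the bounding box.
Web: 16 × 160, A = 2 560 mm², y = 80 mm, Ī = 5 461 333 mm⁴.
Top flange (beyond web): 84 × 20, A = 1 680 mm², y = 150 mm, Ī = 56 000 mm⁴.
Bottom flange (beyond web): 84 × 20, A = 1 680 mm², y = 10 mm, Ī = 56 000 mm⁴.
Centroid: ȳ = ΣA·y / ΣA = 80 mm.
Transfer each piece to the centroidal x-axis using Ī + A·d² with d = y − 80:
  web: d = 0 mm → contributes +5 461 333 mm⁴
  top flange (beyond web): d = 70 mm → contributes +8 288 000 mm⁴
  bottom flange (beyond web): d = -70 mm → contributes +8 288 000 mm⁴
Total I = 22 037 333 mm⁴.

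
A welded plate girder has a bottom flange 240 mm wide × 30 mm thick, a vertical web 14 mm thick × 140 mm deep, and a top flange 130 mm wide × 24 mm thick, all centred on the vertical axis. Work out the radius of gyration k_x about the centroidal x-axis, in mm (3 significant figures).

k_x ≈ 73.6 mm

Treat the section as a set of non-overlapping primitives; coordinates are from the bounding-box lower-left.
Bottom plate: 240 × 30, A = 7 200 mm², y = 15 mm, Ī = 540 000 mm⁴.
Web plate: 14 × 140, A = 1 960 mm², y = 100 mm, Ī = 3 201 333 mm⁴.
Top plate: 130 × 24, A = 3 120 mm², y = 182 mm, Ī = 149 760 mm⁴.
Centroid: ȳ = ΣA·y / ΣA = 70.997 mm.
Transfer each piece to the centroidal x-axis using Ī + A·d² with d = y − 70.997:
  bottom plate: d = -55.997 mm → contributes +23 116 573 mm⁴
  web plate: d = 29.003 mm → contributes +4 850 064 mm⁴
  top plate: d = 111 mm → contributes +38 593 536 mm⁴
Total I = 66 560 173 mm⁴.
Radius of gyration: k = √(I/A) = √(66 560 173 / 12 280) = 73.622 mm.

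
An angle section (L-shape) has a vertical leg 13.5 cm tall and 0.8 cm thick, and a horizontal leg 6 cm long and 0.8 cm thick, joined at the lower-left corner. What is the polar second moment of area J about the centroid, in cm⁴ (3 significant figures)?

Treat the section as a set of non-overlapping primitives; coordinates are from the bounding-box lower-left.
Vertical leg: 0.8 × 13.5, A = 10.8 cm², y = 6.75 cm, Ī = 164.03 cm⁴.
Horizontal leg (remainder): 5.2 × 0.8, A = 4.16 cm², y = 0.4 cm, Ī = 0.22187 cm⁴.
Centroid: ȳ = ΣA·y / ΣA = 4.9842 cm.
Transfer each piece to the centroidal x-axis using Ī + A·d² with d = y − 4.9842:
  vertical leg: d = 1.7658 cm → contributes +197.7 cm⁴
  horizontal leg (remainder): d = -4.5842 cm → contributes +87.645 cm⁴
Total I = 285.34 cm⁴.
For the y-axis: x̄ = 1.2342 cm.
Repeating about the centroidal y-axis gives I_y = 36.979 cm⁴.
Polar second moment: J = I_x + I_y = 322.32 cm⁴.

J ≈ 322 cm⁴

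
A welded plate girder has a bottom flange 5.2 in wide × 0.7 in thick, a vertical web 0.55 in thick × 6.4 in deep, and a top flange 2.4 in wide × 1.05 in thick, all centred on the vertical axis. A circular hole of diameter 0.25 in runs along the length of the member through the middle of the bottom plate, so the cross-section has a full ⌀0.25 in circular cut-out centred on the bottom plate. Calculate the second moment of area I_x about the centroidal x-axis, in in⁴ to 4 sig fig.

I_x ≈ 91.44 in⁴

Split into non-overlapping primitives; take the origin at the lower-left of the bounding box.
Bottom plate: 5.2 × 0.7, A = 3.64 in², y = 0.35 in, Ī = 0.148633 in⁴.
Web plate: 0.55 × 6.4, A = 3.52 in², y = 3.9 in, Ī = 12.0149 in⁴.
Top plate: 2.4 × 1.05, A = 2.52 in², y = 7.625 in, Ī = 0.231525 in⁴.
Hole (subtracted): ⌀0.25, A = 0.0490874 in², y = 0.35 in, Ī = 0.000191748 in⁴.
Centroid: ȳ = ΣA·y / ΣA = 3.55105 in.
Transfer each piece to the centroidal x-axis using Ī + A·d² with d = y − 3.55105:
  bottom plate: d = -3.20105 in → contributes +37.4466 in⁴
  web plate: d = 0.348953 in → contributes +12.4436 in⁴
  top plate: d = 4.07395 in → contributes +42.0562 in⁴
  hole: d = -3.20105 in → contributes −0.503175 in⁴
Total I = 91.4432 in⁴.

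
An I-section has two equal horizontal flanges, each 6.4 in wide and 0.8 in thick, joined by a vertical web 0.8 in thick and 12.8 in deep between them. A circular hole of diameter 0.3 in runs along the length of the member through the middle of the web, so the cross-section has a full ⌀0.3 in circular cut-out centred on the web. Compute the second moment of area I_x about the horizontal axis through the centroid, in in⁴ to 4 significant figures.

I_x ≈ 613.9 in⁴

Decompose the section into non-overlapping parts with the origin at the bottom-left of its bounding rectangle.
Bottom flange: 6.4 × 0.8, A = 5.12 in², y = 0.4 in, Ī = 0.273067 in⁴.
Web: 0.8 × 12.8, A = 10.24 in², y = 7.2 in, Ī = 139.81 in⁴.
Top flange: 6.4 × 0.8, A = 5.12 in², y = 14 in, Ī = 0.273067 in⁴.
Hole (subtracted): ⌀0.3, A = 0.0706858 in², y = 7.2 in, Ī = 0.000397608 in⁴.
By symmetry the centroid is at mid-height, ȳ = 7.2 in.
Transfer each piece to the horizontal axis through the centroid using Ī + A·d² with d = y − 7.2:
  bottom flange: d = -6.8 in → contributes +237.022 in⁴
  web: d = 0 in → contributes +139.81 in⁴
  top flange: d = 6.8 in → contributes +237.022 in⁴
  hole: d = 0 in → contributes −0.000397608 in⁴
Total I = 613.853 in⁴.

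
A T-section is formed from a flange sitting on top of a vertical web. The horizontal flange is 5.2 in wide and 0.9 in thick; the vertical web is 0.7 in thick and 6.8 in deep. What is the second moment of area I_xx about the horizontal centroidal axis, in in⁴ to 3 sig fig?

I_xx ≈ 53.6 in⁴

Break the section into simple shapes (no overlaps), measuring from the bottom-left corner of the bounding box.
Flange: 5.2 × 0.9, A = 4.68 in², y = 7.25 in, Ī = 0.3159 in⁴.
Web: 0.7 × 6.8, A = 4.76 in², y = 3.4 in, Ī = 18.342 in⁴.
Centroid: ȳ = ΣA·y / ΣA = 5.3087 in.
Transfer each piece to the horizontal centroidal axis using Ī + A·d² with d = y − 5.3087:
  flange: d = 1.9413 in → contributes +17.953 in⁴
  web: d = -1.9087 in → contributes +35.683 in⁴
Total I = 53.636 in⁴.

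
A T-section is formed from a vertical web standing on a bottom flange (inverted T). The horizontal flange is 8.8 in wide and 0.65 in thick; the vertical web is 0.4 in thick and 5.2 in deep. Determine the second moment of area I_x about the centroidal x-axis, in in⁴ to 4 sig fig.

Split into non-overlapping primitives; take the origin at the lower-left of the bounding box.
Flange: 8.8 × 0.65, A = 5.72 in², y = 0.325 in, Ī = 0.201392 in⁴.
Web: 0.4 × 5.2, A = 2.08 in², y = 3.25 in, Ī = 4.68693 in⁴.
Centroid: ȳ = ΣA·y / ΣA = 1.105 in.
Transfer each piece to the centroidal x-axis using Ī + A·d² with d = y − 1.105:
  flange: d = -0.78 in → contributes +3.68144 in⁴
  web: d = 2.145 in → contributes +14.2571 in⁴
Total I = 17.9385 in⁴.

I_x ≈ 17.94 in⁴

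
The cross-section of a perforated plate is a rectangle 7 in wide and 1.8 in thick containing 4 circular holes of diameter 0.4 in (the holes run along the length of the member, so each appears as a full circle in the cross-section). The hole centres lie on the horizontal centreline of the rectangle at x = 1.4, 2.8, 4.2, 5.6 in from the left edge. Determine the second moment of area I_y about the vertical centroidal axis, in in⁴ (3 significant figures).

I_y ≈ 50.2 in⁴

Treat the section as a set of non-overlapping primitives; coordinates are from the bounding-box lower-left.
Plate: 7 × 1.8, A = 12.6 in², x = 3.5 in, Ī = 51.45 in⁴.
Hole 1 (subtracted): ⌀0.4, A = 0.12566 in², x = 1.4 in, Ī = 0.0012566 in⁴.
Hole 2 (subtracted): ⌀0.4, A = 0.12566 in², x = 2.8 in, Ī = 0.0012566 in⁴.
Hole 3 (subtracted): ⌀0.4, A = 0.12566 in², x = 4.2 in, Ī = 0.0012566 in⁴.
Hole 4 (subtracted): ⌀0.4, A = 0.12566 in², x = 5.6 in, Ī = 0.0012566 in⁴.
By symmetry the centroid is at mid-width, x̄ = 3.5 in.
Transfer each piece to the vertical centroidal axis using Ī + A·d² with d = x − 3.5:
  plate: d = 0 in → contributes +51.45 in⁴
  hole 1: d = -2.1 in → contributes −0.55543 in⁴
  hole 2: d = -0.7 in → contributes −0.062832 in⁴
  hole 3: d = 0.7 in → contributes −0.062832 in⁴
  hole 4: d = 2.1 in → contributes −0.55543 in⁴
Total I = 50.213 in⁴.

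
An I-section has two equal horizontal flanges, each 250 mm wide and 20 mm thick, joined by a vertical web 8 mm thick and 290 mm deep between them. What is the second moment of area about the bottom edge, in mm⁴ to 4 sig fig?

I_base ≈ 5.923 × 10⁸ mm⁴

Decompose the section into non-overlapping parts with the origin at the bottom-left of its bounding rectangle.
Bottom flange: 250 × 20, A = 5 000 mm², y = 10 mm, Ī = 166 667 mm⁴.
Web: 8 × 290, A = 2 320 mm², y = 165 mm, Ī = 16 259 333 mm⁴.
Top flange: 250 × 20, A = 5 000 mm², y = 320 mm, Ī = 166 667 mm⁴.
Transfer each piece to a horizontal axis along the bottom face using Ī + A·d² with d = y − 0:
  bottom flange: d = 10 mm → contributes +666 667 mm⁴
  web: d = 165 mm → contributes +79 421 333 mm⁴
  top flange: d = 320 mm → contributes +512 166 667 mm⁴
Total I = 592 254 667 mm⁴.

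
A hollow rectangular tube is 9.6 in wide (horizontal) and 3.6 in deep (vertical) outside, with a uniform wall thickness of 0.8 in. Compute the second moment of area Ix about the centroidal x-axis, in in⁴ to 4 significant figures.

Treat the section as a set of non-overlapping primitives; coordinates are from the bounding-box lower-left.
Outer rectangle: 9.6 × 3.6, A = 34.56 in², y = 1.8 in, Ī = 37.3248 in⁴.
Inner void (subtracted): 8 × 2, A = 16 in², y = 1.8 in, Ī = 5.33333 in⁴.
By symmetry the centroid is at mid-height, ȳ = 1.8 in.
All pieces are centred on the centroidal x-axis, so I = ΣĪ (holes subtracted) = 31.9915 in⁴.

Ix ≈ 31.99 in⁴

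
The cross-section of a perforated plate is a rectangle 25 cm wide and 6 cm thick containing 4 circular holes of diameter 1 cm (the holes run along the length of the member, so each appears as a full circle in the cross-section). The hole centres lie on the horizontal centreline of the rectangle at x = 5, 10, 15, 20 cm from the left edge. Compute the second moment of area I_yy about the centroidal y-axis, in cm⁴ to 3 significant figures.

Split into non-overlapping primitives; take the origin at the lower-left of the bounding box.
Plate: 25 × 6, A = 150 cm², x = 12.5 cm, Ī = 7812.5 cm⁴.
Hole 1 (subtracted): ⌀1, A = 0.7854 cm², x = 5 cm, Ī = 0.049087 cm⁴.
Hole 2 (subtracted): ⌀1, A = 0.7854 cm², x = 10 cm, Ī = 0.049087 cm⁴.
Hole 3 (subtracted): ⌀1, A = 0.7854 cm², x = 15 cm, Ī = 0.049087 cm⁴.
Hole 4 (subtracted): ⌀1, A = 0.7854 cm², x = 20 cm, Ī = 0.049087 cm⁴.
By symmetry the centroid is at mid-width, x̄ = 12.5 cm.
Transfer each piece to the centroidal y-axis using Ī + A·d² with d = x − 12.5:
  plate: d = 0 cm → contributes +7812.5 cm⁴
  hole 1: d = -7.5 cm → contributes −44.228 cm⁴
  hole 2: d = -2.5 cm → contributes −4.9578 cm⁴
  hole 3: d = 2.5 cm → contributes −4.9578 cm⁴
  hole 4: d = 7.5 cm → contributes −44.228 cm⁴
Total I = 7714.1 cm⁴.

I_yy ≈ 7710 cm⁴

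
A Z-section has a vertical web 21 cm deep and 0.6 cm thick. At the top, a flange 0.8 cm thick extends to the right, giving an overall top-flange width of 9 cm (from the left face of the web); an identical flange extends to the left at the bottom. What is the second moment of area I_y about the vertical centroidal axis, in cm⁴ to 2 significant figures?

Decompose the section into non-overlapping parts with the origin at the bottom-left of its bounding rectangle.
Web: 0.6 × 21, A = 12.6 cm², x = 8.7 cm, Ī = 0.378 cm⁴.
Top flange (beyond web): 8.4 × 0.8, A = 6.72 cm², x = 13.2 cm, Ī = 39.51 cm⁴.
Bottom flange (beyond web): 8.4 × 0.8, A = 6.72 cm², x = 4.2 cm, Ī = 39.51 cm⁴.
Centroid: x̄ = ΣA·x / ΣA = 8.7 cm.
Transfer each piece to the vertical centroidal axis using Ī + A·d² with d = x − 8.7:
  web: d = 0 cm → contributes +0.378 cm⁴
  top flange (beyond web): d = 4.5 cm → contributes +175.6 cm⁴
  bottom flange (beyond web): d = -4.5 cm → contributes +175.6 cm⁴
Total I = 351.6 cm⁴.

I_y ≈ 350 cm⁴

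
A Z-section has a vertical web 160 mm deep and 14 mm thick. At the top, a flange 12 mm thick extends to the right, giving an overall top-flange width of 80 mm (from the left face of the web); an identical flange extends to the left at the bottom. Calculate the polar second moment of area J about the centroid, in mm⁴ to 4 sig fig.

Decompose the section into non-overlapping parts with the origin at the bottom-left of its bounding rectangle.
Web: 14 × 160, A = 2 240 mm², y = 80 mm, Ī = 4 778 667 mm⁴.
Top flange (beyond web): 66 × 12, A = 792 mm², y = 154 mm, Ī = 9 504 mm⁴.
Bottom flange (beyond web): 66 × 12, A = 792 mm², y = 6 mm, Ī = 9 504 mm⁴.
Centroid: ȳ = ΣA·y / ΣA = 80 mm.
Transfer each piece to the centroidal x-axis using Ī + A·d² with d = y − 80:
  web: d = 0 mm → contributes +4 778 667 mm⁴
  top flange (beyond web): d = 74 mm → contributes +4 346 496 mm⁴
  bottom flange (beyond web): d = -74 mm → contributes +4 346 496 mm⁴
Total I = 13 471 659 mm⁴.
For the y-axis: x̄ = 73 mm.
Repeating about the centroidal y-axis gives I_y = 3 145 979 mm⁴.
Polar second moment: J = I_x + I_y = 16 617 637 mm⁴.

J ≈ 1.662 × 10⁷ mm⁴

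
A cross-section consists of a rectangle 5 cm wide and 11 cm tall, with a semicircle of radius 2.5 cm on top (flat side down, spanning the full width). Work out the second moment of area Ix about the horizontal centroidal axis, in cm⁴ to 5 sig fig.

Ix ≈ 917.47 cm⁴

Split into non-overlapping primitives; take the origin at the lower-left of the bounding box.
Rectangular body: 5 × 11, A = 55 cm², y = 5.5 cm, Ī = 554.5833 cm⁴.
Semicircular cap: semicircle r = 2.5, A = 9.817477 cm², y = 12.06103 cm, Ī = 4.287381 cm⁴.
Centroid: ȳ = ΣA·y / ΣA = 6.493757 cm.
Transfer each piece to the horizontal centroidal axis using Ī + A·d² with d = y − 6.493757:
  rectangular body: d = -0.9937565 cm → contributes +608.8987 cm⁴
  semicircular cap: d = 5.567276 cm → contributes +308.5758 cm⁴
Total I = 917.4745 cm⁴.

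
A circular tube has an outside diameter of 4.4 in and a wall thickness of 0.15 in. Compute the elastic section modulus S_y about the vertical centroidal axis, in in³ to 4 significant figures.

S_y ≈ 2.058 in³

Treat the section as a set of non-overlapping primitives; coordinates are from the bounding-box lower-left.
Outer circle: ⌀4.4, A = 15.2053 in², x = 2.2 in, Ī = 18.3984 in⁴.
Bore (subtracted): ⌀4.1, A = 13.2025 in², x = 2.2 in, Ī = 13.8709 in⁴.
By symmetry the centroid is at mid-width, x̄ = 2.2 in.
All pieces are centred on the vertical centroidal axis, so I = ΣĪ (holes subtracted) = 4.5275 in⁴.
Extreme fibre distance c = 2.2 in; S = I/c = 2.05796 in³.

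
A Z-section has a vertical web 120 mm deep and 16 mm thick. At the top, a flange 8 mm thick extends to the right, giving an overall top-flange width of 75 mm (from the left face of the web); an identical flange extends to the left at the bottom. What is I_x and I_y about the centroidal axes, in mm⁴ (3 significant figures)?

I_x ≈ 5.27 × 10⁶ mm⁴, I_y ≈ 1.64 × 10⁶ mm⁴

Split into non-overlapping primitives; take the origin at the lower-left of the bounding box.
Web: 16 × 120, A = 1 920 mm², y = 60 mm, Ī = 2 304 000 mm⁴.
Top flange (beyond web): 59 × 8, A = 472 mm², y = 116 mm, Ī = 2517.3 mm⁴.
Bottom flange (beyond web): 59 × 8, A = 472 mm², y = 4 mm, Ī = 2517.3 mm⁴.
Centroid: ȳ = ΣA·y / ΣA = 60 mm.
Transfer each piece to the centroidal x-axis using Ī + A·d² with d = y − 60:
  web: d = 0 mm → contributes +2 304 000 mm⁴
  top flange (beyond web): d = 56 mm → contributes +1 482 709 mm⁴
  bottom flange (beyond web): d = -56 mm → contributes +1 482 709 mm⁴
Total I = 5 269 419 mm⁴.
For the y-axis: x̄ = 67 mm.
Repeating about the centroidal y-axis gives I_y = 1 642 299 mm⁴.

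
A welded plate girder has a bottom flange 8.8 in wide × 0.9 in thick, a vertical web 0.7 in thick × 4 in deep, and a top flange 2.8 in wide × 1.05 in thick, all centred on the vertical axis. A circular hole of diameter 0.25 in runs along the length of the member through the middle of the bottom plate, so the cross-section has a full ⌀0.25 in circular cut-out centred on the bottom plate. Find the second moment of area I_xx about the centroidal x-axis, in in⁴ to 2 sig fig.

I_xx ≈ 60 in⁴

Treat the section as a set of non-overlapping primitives; coordinates are from the bounding-box lower-left.
Bottom plate: 8.8 × 0.9, A = 7.92 in², y = 0.45 in, Ī = 0.5346 in⁴.
Web plate: 0.7 × 4, A = 2.8 in², y = 2.9 in, Ī = 3.733 in⁴.
Top plate: 2.8 × 1.05, A = 2.94 in², y = 5.425 in, Ī = 0.2701 in⁴.
Hole (subtracted): ⌀0.25, A = 0.04909 in², y = 0.45 in, Ī = 0.0001917 in⁴.
Centroid: ȳ = ΣA·y / ΣA = 2.029 in.
Transfer each piece to the centroidal x-axis using Ī + A·d² with d = y − 2.029:
  bottom plate: d = -1.579 in → contributes +20.27 in⁴
  web plate: d = 0.8714 in → contributes +5.859 in⁴
  top plate: d = 3.396 in → contributes +34.18 in⁴
  hole: d = -1.579 in → contributes −0.1225 in⁴
Total I = 60.19 in⁴.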